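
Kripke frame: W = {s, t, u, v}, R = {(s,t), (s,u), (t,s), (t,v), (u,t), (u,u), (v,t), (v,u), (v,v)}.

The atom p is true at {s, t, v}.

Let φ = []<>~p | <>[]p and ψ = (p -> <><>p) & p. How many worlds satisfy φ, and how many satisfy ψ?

4 and 3

For []<>~p | <>[]p:
s: []<>~p is F, <>[]p is T. ✓
t: []<>~p is T, <>[]p is F. ✓
u: []<>~p is F, <>[]p is T. ✓
v: []<>~p is F, <>[]p is T. ✓
— 4 worlds.
For (p -> <><>p) & p:
s: p -> <><>p is T, p is T. ✓
t: p -> <><>p is T, p is T. ✓
u: p -> <><>p is T, p is F. ✗
v: p -> <><>p is T, p is T. ✓
— 3 worlds.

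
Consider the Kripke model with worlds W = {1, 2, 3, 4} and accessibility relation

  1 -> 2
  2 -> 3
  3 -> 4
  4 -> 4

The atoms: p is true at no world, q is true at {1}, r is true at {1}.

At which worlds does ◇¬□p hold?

{1, 2, 3, 4}

1: successors {2}; ¬□p there: 2:T. ✓
2: successors {3}; ¬□p there: 3:T. ✓
3: successors {4}; ¬□p there: 4:T. ✓
4: successors {4}; ¬□p there: 4:T. ✓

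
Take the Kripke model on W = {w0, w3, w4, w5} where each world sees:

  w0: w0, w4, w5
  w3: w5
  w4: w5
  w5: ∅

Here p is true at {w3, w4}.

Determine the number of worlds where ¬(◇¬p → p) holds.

1

w0: ◇¬p → p is F. ✓
w3: ◇¬p → p is T. ✗
w4: ◇¬p → p is T. ✗
w5: ◇¬p → p is T. ✗
Satisfying worlds: {w0}.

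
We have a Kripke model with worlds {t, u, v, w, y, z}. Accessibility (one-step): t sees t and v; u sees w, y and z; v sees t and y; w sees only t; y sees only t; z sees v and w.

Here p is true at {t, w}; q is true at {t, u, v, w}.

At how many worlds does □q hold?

t: successors {t, v}; q there: t:T, v:T. ✓
u: successors {w, y, z}; q there: w:T, y:F, z:F. ✗
v: successors {t, y}; q there: t:T, y:F. ✗
w: successors {t}; q there: t:T. ✓
y: successors {t}; q there: t:T. ✓
z: successors {v, w}; q there: v:T, w:T. ✓
Satisfying worlds: {t, w, y, z}.

4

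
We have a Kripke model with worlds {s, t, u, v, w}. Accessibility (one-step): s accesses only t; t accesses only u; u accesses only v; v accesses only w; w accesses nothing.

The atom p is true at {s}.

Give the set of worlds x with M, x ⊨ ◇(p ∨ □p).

{v}

s: successors {t}; p ∨ □p there: t:F. ✗
t: successors {u}; p ∨ □p there: u:F. ✗
u: successors {v}; p ∨ □p there: v:F. ✗
v: successors {w}; p ∨ □p there: w:T. ✓
w: no successors, so ◇(p ∨ □p) fails. ✗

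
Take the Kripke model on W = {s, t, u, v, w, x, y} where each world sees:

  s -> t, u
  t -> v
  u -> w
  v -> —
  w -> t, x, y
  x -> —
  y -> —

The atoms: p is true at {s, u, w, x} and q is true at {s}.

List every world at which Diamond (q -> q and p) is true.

{s, t, u, w}

s: successors {t, u}; q -> q and p there: t:T, u:T. ✓
t: successors {v}; q -> q and p there: v:T. ✓
u: successors {w}; q -> q and p there: w:T. ✓
v: no successors, so Diamond (q -> q and p) fails. ✗
w: successors {t, x, y}; q -> q and p there: t:T, x:T, y:T. ✓
x: no successors, so Diamond (q -> q and p) fails. ✗
y: no successors, so Diamond (q -> q and p) fails. ✗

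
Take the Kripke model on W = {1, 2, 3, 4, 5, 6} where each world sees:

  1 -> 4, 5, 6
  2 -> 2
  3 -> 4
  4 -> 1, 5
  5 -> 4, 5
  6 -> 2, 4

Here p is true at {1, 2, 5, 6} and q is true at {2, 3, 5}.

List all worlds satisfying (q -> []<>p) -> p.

1: q -> []<>p is T, p is T. ✓
2: q -> []<>p is T, p is T. ✓
3: q -> []<>p is T, p is F. ✗
4: q -> []<>p is T, p is F. ✗
5: q -> []<>p is T, p is T. ✓
6: q -> []<>p is T, p is T. ✓

{1, 2, 5, 6}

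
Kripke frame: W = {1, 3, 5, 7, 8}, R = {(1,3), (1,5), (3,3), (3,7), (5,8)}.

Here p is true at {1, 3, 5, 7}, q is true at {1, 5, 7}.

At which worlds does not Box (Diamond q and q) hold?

1: Box (Diamond q and q) is F. ✓
3: Box (Diamond q and q) is F. ✓
5: Box (Diamond q and q) is F. ✓
7: Box (Diamond q and q) is T. ✗
8: Box (Diamond q and q) is T. ✗

{1, 3, 5}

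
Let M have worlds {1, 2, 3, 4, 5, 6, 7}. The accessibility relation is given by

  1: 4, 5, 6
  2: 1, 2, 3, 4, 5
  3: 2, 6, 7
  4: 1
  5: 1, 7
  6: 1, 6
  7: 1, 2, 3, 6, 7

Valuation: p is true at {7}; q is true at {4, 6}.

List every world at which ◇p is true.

{3, 5, 7}

1: successors {4, 5, 6}; p there: 4:F, 5:F, 6:F. ✗
2: successors {1, 2, 3, 4, 5}; p there: 1:F, 2:F, 3:F, 4:F, 5:F. ✗
3: successors {2, 6, 7}; p there: 2:F, 6:F, 7:T. ✓
4: successors {1}; p there: 1:F. ✗
5: successors {1, 7}; p there: 1:F, 7:T. ✓
6: successors {1, 6}; p there: 1:F, 6:F. ✗
7: successors {1, 2, 3, 6, 7}; p there: 1:F, 2:F, 3:F, 6:F, 7:T. ✓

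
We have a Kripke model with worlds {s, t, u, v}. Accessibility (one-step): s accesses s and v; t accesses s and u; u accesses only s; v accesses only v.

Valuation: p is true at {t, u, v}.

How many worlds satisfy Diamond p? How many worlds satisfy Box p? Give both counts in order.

3 and 1

For Diamond p:
s: successors {s, v}; p there: s:F, v:T. ✓
t: successors {s, u}; p there: s:F, u:T. ✓
u: successors {s}; p there: s:F. ✗
v: successors {v}; p there: v:T. ✓
— 3 worlds.
For Box p:
s: successors {s, v}; p there: s:F, v:T. ✗
t: successors {s, u}; p there: s:F, u:T. ✗
u: successors {s}; p there: s:F. ✗
v: successors {v}; p there: v:T. ✓
— 1 world.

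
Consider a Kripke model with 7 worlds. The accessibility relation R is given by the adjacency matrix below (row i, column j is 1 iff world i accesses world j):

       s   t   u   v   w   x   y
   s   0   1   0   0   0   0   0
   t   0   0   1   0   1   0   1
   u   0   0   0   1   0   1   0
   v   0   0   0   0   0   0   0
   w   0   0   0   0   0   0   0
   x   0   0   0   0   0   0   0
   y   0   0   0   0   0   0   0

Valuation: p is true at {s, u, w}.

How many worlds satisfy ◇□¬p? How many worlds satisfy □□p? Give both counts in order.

2 and 5

For ◇□¬p:
s: successors {t}; □¬p there: t:F. ✗
t: successors {u, w, y}; □¬p there: u:T, w:T, y:T. ✓
u: successors {v, x}; □¬p there: v:T, x:T. ✓
v: no successors, so ◇□¬p fails. ✗
w: no successors, so ◇□¬p fails. ✗
x: no successors, so ◇□¬p fails. ✗
y: no successors, so ◇□¬p fails. ✗
— 2 worlds.
For □□p:
s: successors {t}; □p there: t:F. ✗
t: successors {u, w, y}; □p there: u:F, w:T, y:T. ✗
u: successors {v, x}; □p there: v:T, x:T. ✓
v: no successors, so □□p holds vacuously. ✓
w: no successors, so □□p holds vacuously. ✓
x: no successors, so □□p holds vacuously. ✓
y: no successors, so □□p holds vacuously. ✓
— 5 worlds.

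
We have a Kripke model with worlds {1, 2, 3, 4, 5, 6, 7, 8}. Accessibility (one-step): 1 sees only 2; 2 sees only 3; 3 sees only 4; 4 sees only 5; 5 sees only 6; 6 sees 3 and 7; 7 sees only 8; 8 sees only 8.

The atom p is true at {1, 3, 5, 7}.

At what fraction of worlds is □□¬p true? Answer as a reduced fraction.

5/8

1: successors {2}; □¬p there: 2:F. ✗
2: successors {3}; □¬p there: 3:T. ✓
3: successors {4}; □¬p there: 4:F. ✗
4: successors {5}; □¬p there: 5:T. ✓
5: successors {6}; □¬p there: 6:F. ✗
6: successors {3, 7}; □¬p there: 3:T, 7:T. ✓
7: successors {8}; □¬p there: 8:T. ✓
8: successors {8}; □¬p there: 8:T. ✓
That's 5 of 8 worlds, so 5/8.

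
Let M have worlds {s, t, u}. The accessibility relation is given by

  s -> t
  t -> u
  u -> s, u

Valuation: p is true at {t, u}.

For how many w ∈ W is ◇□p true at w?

2

s: successors {t}; □p there: t:T. ✓
t: successors {u}; □p there: u:F. ✗
u: successors {s, u}; □p there: s:T, u:F. ✓
Satisfying worlds: {s, u}.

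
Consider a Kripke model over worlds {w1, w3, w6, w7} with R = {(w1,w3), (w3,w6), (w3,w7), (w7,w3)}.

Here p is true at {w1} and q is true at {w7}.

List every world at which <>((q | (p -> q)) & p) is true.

∅

w1: successors {w3}; (q | (p -> q)) & p there: w3:F. ✗
w3: successors {w6, w7}; (q | (p -> q)) & p there: w6:F, w7:F. ✗
w6: no successors, so <>((q | (p -> q)) & p) fails. ✗
w7: successors {w3}; (q | (p -> q)) & p there: w3:F. ✗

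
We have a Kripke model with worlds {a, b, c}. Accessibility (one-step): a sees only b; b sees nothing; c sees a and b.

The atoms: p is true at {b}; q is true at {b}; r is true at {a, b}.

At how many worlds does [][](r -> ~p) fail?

a: successors {b}; [](r -> ~p) there: b:T. ✓
b: no successors, so [][](r -> ~p) holds vacuously. ✓
c: successors {a, b}; [](r -> ~p) there: a:F, b:T. ✗
Satisfying worlds: {a, b}.
So [][](r -> ~p) fails at the other 1 world.

1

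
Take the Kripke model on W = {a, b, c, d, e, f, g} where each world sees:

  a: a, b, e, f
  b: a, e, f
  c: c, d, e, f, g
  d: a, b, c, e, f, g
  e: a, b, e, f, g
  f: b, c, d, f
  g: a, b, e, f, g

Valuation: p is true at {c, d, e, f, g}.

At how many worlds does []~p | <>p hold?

a: []~p is F, <>p is T. ✓
b: []~p is F, <>p is T. ✓
c: []~p is F, <>p is T. ✓
d: []~p is F, <>p is T. ✓
e: []~p is F, <>p is T. ✓
f: []~p is F, <>p is T. ✓
g: []~p is F, <>p is T. ✓
Satisfying worlds: {a, b, c, d, e, f, g}.

7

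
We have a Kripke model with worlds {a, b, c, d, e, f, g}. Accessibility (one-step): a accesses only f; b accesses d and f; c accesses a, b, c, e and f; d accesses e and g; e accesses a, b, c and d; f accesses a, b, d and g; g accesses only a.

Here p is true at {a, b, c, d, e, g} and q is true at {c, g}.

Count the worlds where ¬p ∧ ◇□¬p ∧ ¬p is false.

a: ¬p ∧ ◇□¬p is F, ¬p is F. ✗
b: ¬p ∧ ◇□¬p is F, ¬p is F. ✗
c: ¬p ∧ ◇□¬p is F, ¬p is F. ✗
d: ¬p ∧ ◇□¬p is F, ¬p is F. ✗
e: ¬p ∧ ◇□¬p is F, ¬p is F. ✗
f: ¬p ∧ ◇□¬p is T, ¬p is T. ✓
g: ¬p ∧ ◇□¬p is F, ¬p is F. ✗
Satisfying worlds: {f}.
So ¬p ∧ ◇□¬p ∧ ¬p fails at the other 6 worlds.

6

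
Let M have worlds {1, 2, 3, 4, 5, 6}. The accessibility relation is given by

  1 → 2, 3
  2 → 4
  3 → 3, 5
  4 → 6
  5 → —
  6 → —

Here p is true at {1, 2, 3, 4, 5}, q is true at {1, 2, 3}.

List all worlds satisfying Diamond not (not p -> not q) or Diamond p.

1: Diamond not (not p -> not q) is F, Diamond p is T. ✓
2: Diamond not (not p -> not q) is F, Diamond p is T. ✓
3: Diamond not (not p -> not q) is F, Diamond p is T. ✓
4: Diamond not (not p -> not q) is F, Diamond p is F. ✗
5: Diamond not (not p -> not q) is F, Diamond p is F. ✗
6: Diamond not (not p -> not q) is F, Diamond p is F. ✗

{1, 2, 3}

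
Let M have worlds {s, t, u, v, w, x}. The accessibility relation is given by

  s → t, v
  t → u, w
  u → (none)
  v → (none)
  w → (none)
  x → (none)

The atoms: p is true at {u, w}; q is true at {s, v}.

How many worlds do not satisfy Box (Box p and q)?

2

s: successors {t, v}; Box p and q there: t:F, v:T. ✗
t: successors {u, w}; Box p and q there: u:F, w:F. ✗
u: no successors, so Box (Box p and q) holds vacuously. ✓
v: no successors, so Box (Box p and q) holds vacuously. ✓
w: no successors, so Box (Box p and q) holds vacuously. ✓
x: no successors, so Box (Box p and q) holds vacuously. ✓
Satisfying worlds: {u, v, w, x}.
So Box (Box p and q) fails at the other 2 worlds.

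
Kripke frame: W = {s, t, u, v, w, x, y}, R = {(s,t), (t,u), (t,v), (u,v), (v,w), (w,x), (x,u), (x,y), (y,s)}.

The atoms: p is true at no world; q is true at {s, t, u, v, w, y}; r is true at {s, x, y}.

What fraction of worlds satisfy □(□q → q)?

s: successors {t}; □q → q there: t:T. ✓
t: successors {u, v}; □q → q there: u:T, v:T. ✓
u: successors {v}; □q → q there: v:T. ✓
v: successors {w}; □q → q there: w:T. ✓
w: successors {x}; □q → q there: x:F. ✗
x: successors {u, y}; □q → q there: u:T, y:T. ✓
y: successors {s}; □q → q there: s:T. ✓
That's 6 of 7 worlds, so 6/7.

6/7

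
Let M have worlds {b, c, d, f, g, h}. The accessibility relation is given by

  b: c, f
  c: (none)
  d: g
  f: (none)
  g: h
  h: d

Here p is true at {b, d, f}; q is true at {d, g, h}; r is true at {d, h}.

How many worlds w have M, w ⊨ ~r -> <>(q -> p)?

3

b: ~r is T, <>(q -> p) is T. ✓
c: ~r is T, <>(q -> p) is F. ✗
d: ~r is F, <>(q -> p) is F. ✓
f: ~r is T, <>(q -> p) is F. ✗
g: ~r is T, <>(q -> p) is F. ✗
h: ~r is F, <>(q -> p) is T. ✓
Satisfying worlds: {b, d, h}.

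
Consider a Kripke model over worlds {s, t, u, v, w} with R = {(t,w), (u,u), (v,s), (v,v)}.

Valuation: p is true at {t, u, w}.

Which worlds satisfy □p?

{s, t, u, w}

s: no successors, so □p holds vacuously. ✓
t: successors {w}; p there: w:T. ✓
u: successors {u}; p there: u:T. ✓
v: successors {s, v}; p there: s:F, v:F. ✗
w: no successors, so □p holds vacuously. ✓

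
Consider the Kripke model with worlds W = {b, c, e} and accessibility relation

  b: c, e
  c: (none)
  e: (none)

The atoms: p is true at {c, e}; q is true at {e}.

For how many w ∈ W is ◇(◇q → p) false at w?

2

b: successors {c, e}; ◇q → p there: c:T, e:T. ✓
c: no successors, so ◇(◇q → p) fails. ✗
e: no successors, so ◇(◇q → p) fails. ✗
Satisfying worlds: {b}.
So ◇(◇q → p) fails at the other 2 worlds.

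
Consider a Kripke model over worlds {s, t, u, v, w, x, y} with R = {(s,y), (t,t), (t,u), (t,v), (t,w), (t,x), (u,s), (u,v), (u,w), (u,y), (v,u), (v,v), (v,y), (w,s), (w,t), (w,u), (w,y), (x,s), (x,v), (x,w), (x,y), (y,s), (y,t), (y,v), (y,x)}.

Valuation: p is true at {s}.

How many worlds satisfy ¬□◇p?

s: □◇p is T. ✗
t: □◇p is F. ✓
u: □◇p is F. ✓
v: □◇p is F. ✓
w: □◇p is F. ✓
x: □◇p is F. ✓
y: □◇p is F. ✓
Satisfying worlds: {t, u, v, w, x, y}.

6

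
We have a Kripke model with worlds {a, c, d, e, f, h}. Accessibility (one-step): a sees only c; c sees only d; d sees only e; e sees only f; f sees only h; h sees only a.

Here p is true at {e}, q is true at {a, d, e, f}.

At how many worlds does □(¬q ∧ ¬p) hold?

a: successors {c}; ¬q ∧ ¬p there: c:T. ✓
c: successors {d}; ¬q ∧ ¬p there: d:F. ✗
d: successors {e}; ¬q ∧ ¬p there: e:F. ✗
e: successors {f}; ¬q ∧ ¬p there: f:F. ✗
f: successors {h}; ¬q ∧ ¬p there: h:T. ✓
h: successors {a}; ¬q ∧ ¬p there: a:F. ✗
Satisfying worlds: {a, f}.

2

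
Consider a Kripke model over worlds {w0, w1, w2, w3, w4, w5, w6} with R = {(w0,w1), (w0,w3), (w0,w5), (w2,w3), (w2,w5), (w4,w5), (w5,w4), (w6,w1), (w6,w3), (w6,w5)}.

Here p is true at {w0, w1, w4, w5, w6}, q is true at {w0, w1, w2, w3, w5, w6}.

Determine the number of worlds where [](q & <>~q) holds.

3

w0: successors {w1, w3, w5}; q & <>~q there: w1:F, w3:F, w5:T. ✗
w1: no successors, so [](q & <>~q) holds vacuously. ✓
w2: successors {w3, w5}; q & <>~q there: w3:F, w5:T. ✗
w3: no successors, so [](q & <>~q) holds vacuously. ✓
w4: successors {w5}; q & <>~q there: w5:T. ✓
w5: successors {w4}; q & <>~q there: w4:F. ✗
w6: successors {w1, w3, w5}; q & <>~q there: w1:F, w3:F, w5:T. ✗
Satisfying worlds: {w1, w3, w4}.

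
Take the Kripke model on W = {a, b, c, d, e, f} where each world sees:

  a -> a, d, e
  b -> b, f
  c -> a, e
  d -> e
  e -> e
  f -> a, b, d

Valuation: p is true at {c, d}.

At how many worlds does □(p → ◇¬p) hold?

a: successors {a, d, e}; p → ◇¬p there: a:T, d:T, e:T. ✓
b: successors {b, f}; p → ◇¬p there: b:T, f:T. ✓
c: successors {a, e}; p → ◇¬p there: a:T, e:T. ✓
d: successors {e}; p → ◇¬p there: e:T. ✓
e: successors {e}; p → ◇¬p there: e:T. ✓
f: successors {a, b, d}; p → ◇¬p there: a:T, b:T, d:T. ✓
Satisfying worlds: {a, b, c, d, e, f}.

6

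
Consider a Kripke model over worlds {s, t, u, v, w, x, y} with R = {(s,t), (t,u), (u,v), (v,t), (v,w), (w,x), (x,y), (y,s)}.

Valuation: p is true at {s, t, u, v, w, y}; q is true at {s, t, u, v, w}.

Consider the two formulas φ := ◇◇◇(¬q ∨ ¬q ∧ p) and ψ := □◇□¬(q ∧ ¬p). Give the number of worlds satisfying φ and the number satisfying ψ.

For ◇◇◇(¬q ∨ ¬q ∧ p):
s: successors {t}; ◇◇(¬q ∨ ¬q ∧ p) there: t:F. ✗
t: successors {u}; ◇◇(¬q ∨ ¬q ∧ p) there: u:F. ✗
u: successors {v}; ◇◇(¬q ∨ ¬q ∧ p) there: v:T. ✓
v: successors {t, w}; ◇◇(¬q ∨ ¬q ∧ p) there: t:F, w:T. ✓
w: successors {x}; ◇◇(¬q ∨ ¬q ∧ p) there: x:F. ✗
x: successors {y}; ◇◇(¬q ∨ ¬q ∧ p) there: y:F. ✗
y: successors {s}; ◇◇(¬q ∨ ¬q ∧ p) there: s:F. ✗
— 2 worlds.
For □◇□¬(q ∧ ¬p):
s: successors {t}; ◇□¬(q ∧ ¬p) there: t:T. ✓
t: successors {u}; ◇□¬(q ∧ ¬p) there: u:T. ✓
u: successors {v}; ◇□¬(q ∧ ¬p) there: v:T. ✓
v: successors {t, w}; ◇□¬(q ∧ ¬p) there: t:T, w:T. ✓
w: successors {x}; ◇□¬(q ∧ ¬p) there: x:T. ✓
x: successors {y}; ◇□¬(q ∧ ¬p) there: y:T. ✓
y: successors {s}; ◇□¬(q ∧ ¬p) there: s:T. ✓
— 7 worlds.

2 and 7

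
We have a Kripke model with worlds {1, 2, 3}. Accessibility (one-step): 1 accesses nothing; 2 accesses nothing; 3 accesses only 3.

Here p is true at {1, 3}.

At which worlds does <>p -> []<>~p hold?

1: <>p is F, []<>~p is T. ✓
2: <>p is F, []<>~p is T. ✓
3: <>p is T, []<>~p is F. ✗

{1, 2}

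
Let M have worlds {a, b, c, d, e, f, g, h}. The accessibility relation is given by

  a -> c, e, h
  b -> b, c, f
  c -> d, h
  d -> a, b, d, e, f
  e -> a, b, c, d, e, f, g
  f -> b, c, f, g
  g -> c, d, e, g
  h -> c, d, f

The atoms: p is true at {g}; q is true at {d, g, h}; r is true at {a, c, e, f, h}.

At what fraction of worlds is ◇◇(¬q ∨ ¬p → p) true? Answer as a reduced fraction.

a: successors {c, e, h}; ◇(¬q ∨ ¬p → p) there: c:F, e:T, h:F. ✓
b: successors {b, c, f}; ◇(¬q ∨ ¬p → p) there: b:F, c:F, f:T. ✓
c: successors {d, h}; ◇(¬q ∨ ¬p → p) there: d:F, h:F. ✗
d: successors {a, b, d, e, f}; ◇(¬q ∨ ¬p → p) there: a:F, b:F, d:F, e:T, f:T. ✓
e: successors {a, b, c, d, e, f, g}; ◇(¬q ∨ ¬p → p) there: a:F, b:F, c:F, d:F, e:T, f:T, g:T. ✓
f: successors {b, c, f, g}; ◇(¬q ∨ ¬p → p) there: b:F, c:F, f:T, g:T. ✓
g: successors {c, d, e, g}; ◇(¬q ∨ ¬p → p) there: c:F, d:F, e:T, g:T. ✓
h: successors {c, d, f}; ◇(¬q ∨ ¬p → p) there: c:F, d:F, f:T. ✓
That's 7 of 8 worlds, so 7/8.

7/8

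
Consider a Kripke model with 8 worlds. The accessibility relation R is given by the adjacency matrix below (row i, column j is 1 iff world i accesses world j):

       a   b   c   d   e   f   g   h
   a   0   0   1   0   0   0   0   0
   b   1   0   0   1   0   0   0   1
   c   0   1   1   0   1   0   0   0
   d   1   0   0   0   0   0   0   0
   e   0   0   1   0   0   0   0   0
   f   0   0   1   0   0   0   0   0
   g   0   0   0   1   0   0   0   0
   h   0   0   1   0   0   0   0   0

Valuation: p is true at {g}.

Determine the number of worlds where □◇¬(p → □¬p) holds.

0

a: successors {c}; ◇¬(p → □¬p) there: c:F. ✗
b: successors {a, d, h}; ◇¬(p → □¬p) there: a:F, d:F, h:F. ✗
c: successors {b, c, e}; ◇¬(p → □¬p) there: b:F, c:F, e:F. ✗
d: successors {a}; ◇¬(p → □¬p) there: a:F. ✗
e: successors {c}; ◇¬(p → □¬p) there: c:F. ✗
f: successors {c}; ◇¬(p → □¬p) there: c:F. ✗
g: successors {d}; ◇¬(p → □¬p) there: d:F. ✗
h: successors {c}; ◇¬(p → □¬p) there: c:F. ✗
Satisfying worlds: ∅.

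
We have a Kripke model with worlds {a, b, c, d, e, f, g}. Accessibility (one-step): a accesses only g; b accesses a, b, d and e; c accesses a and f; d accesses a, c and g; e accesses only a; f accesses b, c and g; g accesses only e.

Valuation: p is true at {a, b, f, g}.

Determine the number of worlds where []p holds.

a: successors {g}; p there: g:T. ✓
b: successors {a, b, d, e}; p there: a:T, b:T, d:F, e:F. ✗
c: successors {a, f}; p there: a:T, f:T. ✓
d: successors {a, c, g}; p there: a:T, c:F, g:T. ✗
e: successors {a}; p there: a:T. ✓
f: successors {b, c, g}; p there: b:T, c:F, g:T. ✗
g: successors {e}; p there: e:F. ✗
Satisfying worlds: {a, c, e}.

3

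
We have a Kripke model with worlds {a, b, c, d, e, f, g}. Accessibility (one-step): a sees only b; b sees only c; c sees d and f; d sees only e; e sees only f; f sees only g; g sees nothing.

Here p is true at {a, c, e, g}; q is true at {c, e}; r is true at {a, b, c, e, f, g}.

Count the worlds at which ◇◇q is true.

a: successors {b}; ◇q there: b:T. ✓
b: successors {c}; ◇q there: c:F. ✗
c: successors {d, f}; ◇q there: d:T, f:F. ✓
d: successors {e}; ◇q there: e:F. ✗
e: successors {f}; ◇q there: f:F. ✗
f: successors {g}; ◇q there: g:F. ✗
g: no successors, so ◇◇q fails. ✗
Satisfying worlds: {a, c}.

2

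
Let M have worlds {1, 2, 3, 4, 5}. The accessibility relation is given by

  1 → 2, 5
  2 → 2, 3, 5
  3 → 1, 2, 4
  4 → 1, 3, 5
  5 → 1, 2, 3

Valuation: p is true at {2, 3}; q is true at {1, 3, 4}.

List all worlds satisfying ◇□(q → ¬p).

{2, 3, 4, 5}

1: successors {2, 5}; □(q → ¬p) there: 2:F, 5:F. ✗
2: successors {2, 3, 5}; □(q → ¬p) there: 2:F, 3:T, 5:F. ✓
3: successors {1, 2, 4}; □(q → ¬p) there: 1:T, 2:F, 4:F. ✓
4: successors {1, 3, 5}; □(q → ¬p) there: 1:T, 3:T, 5:F. ✓
5: successors {1, 2, 3}; □(q → ¬p) there: 1:T, 2:F, 3:T. ✓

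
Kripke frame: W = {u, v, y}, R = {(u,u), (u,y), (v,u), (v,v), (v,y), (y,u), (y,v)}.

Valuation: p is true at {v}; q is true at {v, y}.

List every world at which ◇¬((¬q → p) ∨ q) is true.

u: successors {u, y}; ¬((¬q → p) ∨ q) there: u:T, y:F. ✓
v: successors {u, v, y}; ¬((¬q → p) ∨ q) there: u:T, v:F, y:F. ✓
y: successors {u, v}; ¬((¬q → p) ∨ q) there: u:T, v:F. ✓

{u, v, y}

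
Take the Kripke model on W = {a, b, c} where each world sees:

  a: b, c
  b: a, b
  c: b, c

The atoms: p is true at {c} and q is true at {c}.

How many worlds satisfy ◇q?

2

a: successors {b, c}; q there: b:F, c:T. ✓
b: successors {a, b}; q there: a:F, b:F. ✗
c: successors {b, c}; q there: b:F, c:T. ✓
Satisfying worlds: {a, c}.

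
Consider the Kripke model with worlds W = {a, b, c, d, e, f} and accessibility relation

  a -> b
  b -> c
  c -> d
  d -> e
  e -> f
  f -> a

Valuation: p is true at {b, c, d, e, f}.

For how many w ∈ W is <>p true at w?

5

a: successors {b}; p there: b:T. ✓
b: successors {c}; p there: c:T. ✓
c: successors {d}; p there: d:T. ✓
d: successors {e}; p there: e:T. ✓
e: successors {f}; p there: f:T. ✓
f: successors {a}; p there: a:F. ✗
Satisfying worlds: {a, b, c, d, e}.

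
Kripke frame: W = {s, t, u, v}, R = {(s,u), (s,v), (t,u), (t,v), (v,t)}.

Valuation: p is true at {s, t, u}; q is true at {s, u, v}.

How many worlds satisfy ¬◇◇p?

s: ◇◇p is T. ✗
t: ◇◇p is T. ✗
u: ◇◇p is F. ✓
v: ◇◇p is T. ✗
Satisfying worlds: {u}.

1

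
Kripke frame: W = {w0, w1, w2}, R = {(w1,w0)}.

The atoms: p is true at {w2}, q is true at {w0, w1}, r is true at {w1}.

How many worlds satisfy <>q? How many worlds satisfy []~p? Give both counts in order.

1 and 3

For <>q:
w0: no successors, so <>q fails. ✗
w1: successors {w0}; q there: w0:T. ✓
w2: no successors, so <>q fails. ✗
— 1 world.
For []~p:
w0: no successors, so []~p holds vacuously. ✓
w1: successors {w0}; ~p there: w0:T. ✓
w2: no successors, so []~p holds vacuously. ✓
— 3 worlds.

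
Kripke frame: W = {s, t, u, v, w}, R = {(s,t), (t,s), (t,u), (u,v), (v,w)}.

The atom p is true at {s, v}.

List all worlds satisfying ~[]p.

{s, t, v}

s: []p is F. ✓
t: []p is F. ✓
u: []p is T. ✗
v: []p is F. ✓
w: []p is T. ✗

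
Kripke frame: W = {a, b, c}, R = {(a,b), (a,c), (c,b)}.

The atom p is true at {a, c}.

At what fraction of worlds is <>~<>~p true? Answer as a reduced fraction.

2/3

a: successors {b, c}; ~<>~p there: b:T, c:F. ✓
b: no successors, so <>~<>~p fails. ✗
c: successors {b}; ~<>~p there: b:T. ✓
That's 2 of 3 worlds, so 2/3.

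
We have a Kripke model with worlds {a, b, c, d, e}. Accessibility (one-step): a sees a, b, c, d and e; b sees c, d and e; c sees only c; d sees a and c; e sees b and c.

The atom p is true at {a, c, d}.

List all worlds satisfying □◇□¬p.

a: successors {a, b, c, d, e}; ◇□¬p there: a:F, b:F, c:F, d:F, e:F. ✗
b: successors {c, d, e}; ◇□¬p there: c:F, d:F, e:F. ✗
c: successors {c}; ◇□¬p there: c:F. ✗
d: successors {a, c}; ◇□¬p there: a:F, c:F. ✗
e: successors {b, c}; ◇□¬p there: b:F, c:F. ✗

∅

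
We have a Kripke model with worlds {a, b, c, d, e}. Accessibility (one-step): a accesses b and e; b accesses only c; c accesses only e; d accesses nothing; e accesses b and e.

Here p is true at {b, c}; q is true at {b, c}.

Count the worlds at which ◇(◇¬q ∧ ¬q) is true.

3

a: successors {b, e}; ◇¬q ∧ ¬q there: b:F, e:T. ✓
b: successors {c}; ◇¬q ∧ ¬q there: c:F. ✗
c: successors {e}; ◇¬q ∧ ¬q there: e:T. ✓
d: no successors, so ◇(◇¬q ∧ ¬q) fails. ✗
e: successors {b, e}; ◇¬q ∧ ¬q there: b:F, e:T. ✓
Satisfying worlds: {a, c, e}.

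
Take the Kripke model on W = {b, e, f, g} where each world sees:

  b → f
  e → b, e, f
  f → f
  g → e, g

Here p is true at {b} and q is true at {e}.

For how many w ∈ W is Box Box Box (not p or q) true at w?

b: successors {f}; Box Box (not p or q) there: f:T. ✓
e: successors {b, e, f}; Box Box (not p or q) there: b:T, e:F, f:T. ✗
f: successors {f}; Box Box (not p or q) there: f:T. ✓
g: successors {e, g}; Box Box (not p or q) there: e:F, g:F. ✗
Satisfying worlds: {b, f}.

2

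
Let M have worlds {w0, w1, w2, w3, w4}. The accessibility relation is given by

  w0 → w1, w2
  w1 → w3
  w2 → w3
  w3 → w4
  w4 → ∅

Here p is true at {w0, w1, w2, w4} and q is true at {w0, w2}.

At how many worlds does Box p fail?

2

w0: successors {w1, w2}; p there: w1:T, w2:T. ✓
w1: successors {w3}; p there: w3:F. ✗
w2: successors {w3}; p there: w3:F. ✗
w3: successors {w4}; p there: w4:T. ✓
w4: no successors, so Box p holds vacuously. ✓
Satisfying worlds: {w0, w3, w4}.
So Box p fails at the other 2 worlds.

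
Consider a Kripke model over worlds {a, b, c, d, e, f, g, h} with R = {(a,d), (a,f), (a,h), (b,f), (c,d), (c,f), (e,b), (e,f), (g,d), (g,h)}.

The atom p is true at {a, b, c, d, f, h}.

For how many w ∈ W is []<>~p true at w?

3

a: successors {d, f, h}; <>~p there: d:F, f:F, h:F. ✗
b: successors {f}; <>~p there: f:F. ✗
c: successors {d, f}; <>~p there: d:F, f:F. ✗
d: no successors, so []<>~p holds vacuously. ✓
e: successors {b, f}; <>~p there: b:F, f:F. ✗
f: no successors, so []<>~p holds vacuously. ✓
g: successors {d, h}; <>~p there: d:F, h:F. ✗
h: no successors, so []<>~p holds vacuously. ✓
Satisfying worlds: {d, f, h}.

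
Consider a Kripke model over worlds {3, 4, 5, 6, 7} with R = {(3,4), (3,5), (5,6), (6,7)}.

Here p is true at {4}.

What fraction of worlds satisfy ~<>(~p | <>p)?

2/5

3: <>(~p | <>p) is T. ✗
4: <>(~p | <>p) is F. ✓
5: <>(~p | <>p) is T. ✗
6: <>(~p | <>p) is T. ✗
7: <>(~p | <>p) is F. ✓
That's 2 of 5 worlds, so 2/5.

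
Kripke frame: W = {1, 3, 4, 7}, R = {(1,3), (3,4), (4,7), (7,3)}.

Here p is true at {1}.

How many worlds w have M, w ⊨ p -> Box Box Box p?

3

1: p is T, Box Box Box p is F. ✗
3: p is F, Box Box Box p is F. ✓
4: p is F, Box Box Box p is F. ✓
7: p is F, Box Box Box p is F. ✓
Satisfying worlds: {3, 4, 7}.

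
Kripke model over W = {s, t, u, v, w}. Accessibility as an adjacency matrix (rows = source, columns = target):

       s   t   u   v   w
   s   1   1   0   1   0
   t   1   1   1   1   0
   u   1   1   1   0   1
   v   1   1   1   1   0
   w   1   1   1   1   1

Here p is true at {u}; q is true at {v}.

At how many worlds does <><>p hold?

5

s: successors {s, t, v}; <>p there: s:F, t:T, v:T. ✓
t: successors {s, t, u, v}; <>p there: s:F, t:T, u:T, v:T. ✓
u: successors {s, t, u, w}; <>p there: s:F, t:T, u:T, w:T. ✓
v: successors {s, t, u, v}; <>p there: s:F, t:T, u:T, v:T. ✓
w: successors {s, t, u, v, w}; <>p there: s:F, t:T, u:T, v:T, w:T. ✓
Satisfying worlds: {s, t, u, v, w}.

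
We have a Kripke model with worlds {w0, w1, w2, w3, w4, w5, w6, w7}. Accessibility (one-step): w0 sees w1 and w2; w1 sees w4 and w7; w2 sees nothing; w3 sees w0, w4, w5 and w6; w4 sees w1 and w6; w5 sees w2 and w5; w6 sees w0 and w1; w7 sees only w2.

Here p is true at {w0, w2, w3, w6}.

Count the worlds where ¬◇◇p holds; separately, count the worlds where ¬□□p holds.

For ¬◇◇p:
w0: ◇◇p is F. ✓
w1: ◇◇p is T. ✗
w2: ◇◇p is F. ✓
w3: ◇◇p is T. ✗
w4: ◇◇p is T. ✗
w5: ◇◇p is T. ✗
w6: ◇◇p is T. ✗
w7: ◇◇p is F. ✓
— 3 worlds.
For ¬□□p:
w0: □□p is F. ✓
w1: □□p is F. ✓
w2: □□p is T. ✗
w3: □□p is F. ✓
w4: □□p is F. ✓
w5: □□p is F. ✓
w6: □□p is F. ✓
w7: □□p is T. ✗
— 6 worlds.

3 and 6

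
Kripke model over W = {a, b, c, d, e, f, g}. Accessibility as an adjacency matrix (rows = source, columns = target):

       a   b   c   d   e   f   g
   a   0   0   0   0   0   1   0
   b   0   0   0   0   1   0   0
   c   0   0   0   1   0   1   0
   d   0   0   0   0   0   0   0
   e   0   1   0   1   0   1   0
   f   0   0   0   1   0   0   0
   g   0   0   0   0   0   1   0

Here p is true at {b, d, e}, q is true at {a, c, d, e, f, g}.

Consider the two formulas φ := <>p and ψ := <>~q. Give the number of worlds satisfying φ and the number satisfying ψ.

4 and 1

For <>p:
a: successors {f}; p there: f:F. ✗
b: successors {e}; p there: e:T. ✓
c: successors {d, f}; p there: d:T, f:F. ✓
d: no successors, so <>p fails. ✗
e: successors {b, d, f}; p there: b:T, d:T, f:F. ✓
f: successors {d}; p there: d:T. ✓
g: successors {f}; p there: f:F. ✗
— 4 worlds.
For <>~q:
a: successors {f}; ~q there: f:F. ✗
b: successors {e}; ~q there: e:F. ✗
c: successors {d, f}; ~q there: d:F, f:F. ✗
d: no successors, so <>~q fails. ✗
e: successors {b, d, f}; ~q there: b:T, d:F, f:F. ✓
f: successors {d}; ~q there: d:F. ✗
g: successors {f}; ~q there: f:F. ✗
— 1 world.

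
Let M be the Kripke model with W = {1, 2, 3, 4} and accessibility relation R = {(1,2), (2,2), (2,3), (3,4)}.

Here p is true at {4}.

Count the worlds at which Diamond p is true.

1: successors {2}; p there: 2:F. ✗
2: successors {2, 3}; p there: 2:F, 3:F. ✗
3: successors {4}; p there: 4:T. ✓
4: no successors, so Diamond p fails. ✗
Satisfying worlds: {3}.

1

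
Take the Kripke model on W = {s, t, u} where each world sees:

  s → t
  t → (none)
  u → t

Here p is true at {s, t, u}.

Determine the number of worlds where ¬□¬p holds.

2

s: □¬p is F. ✓
t: □¬p is T. ✗
u: □¬p is F. ✓
Satisfying worlds: {s, u}.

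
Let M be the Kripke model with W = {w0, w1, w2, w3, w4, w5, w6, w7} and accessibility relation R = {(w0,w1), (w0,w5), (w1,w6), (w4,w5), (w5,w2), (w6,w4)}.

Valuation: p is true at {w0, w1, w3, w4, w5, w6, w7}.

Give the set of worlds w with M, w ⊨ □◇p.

{w1, w2, w3, w6, w7}

w0: successors {w1, w5}; ◇p there: w1:T, w5:F. ✗
w1: successors {w6}; ◇p there: w6:T. ✓
w2: no successors, so □◇p holds vacuously. ✓
w3: no successors, so □◇p holds vacuously. ✓
w4: successors {w5}; ◇p there: w5:F. ✗
w5: successors {w2}; ◇p there: w2:F. ✗
w6: successors {w4}; ◇p there: w4:T. ✓
w7: no successors, so □◇p holds vacuously. ✓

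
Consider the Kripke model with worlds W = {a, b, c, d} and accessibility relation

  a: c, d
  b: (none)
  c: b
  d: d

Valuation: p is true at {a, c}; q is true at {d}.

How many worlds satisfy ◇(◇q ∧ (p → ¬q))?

2

a: successors {c, d}; ◇q ∧ (p → ¬q) there: c:F, d:T. ✓
b: no successors, so ◇(◇q ∧ (p → ¬q)) fails. ✗
c: successors {b}; ◇q ∧ (p → ¬q) there: b:F. ✗
d: successors {d}; ◇q ∧ (p → ¬q) there: d:T. ✓
Satisfying worlds: {a, d}.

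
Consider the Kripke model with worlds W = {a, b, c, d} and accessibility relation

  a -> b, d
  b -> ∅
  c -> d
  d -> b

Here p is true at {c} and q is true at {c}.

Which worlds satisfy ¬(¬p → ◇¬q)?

a: ¬p → ◇¬q is T. ✗
b: ¬p → ◇¬q is F. ✓
c: ¬p → ◇¬q is T. ✗
d: ¬p → ◇¬q is T. ✗

{b}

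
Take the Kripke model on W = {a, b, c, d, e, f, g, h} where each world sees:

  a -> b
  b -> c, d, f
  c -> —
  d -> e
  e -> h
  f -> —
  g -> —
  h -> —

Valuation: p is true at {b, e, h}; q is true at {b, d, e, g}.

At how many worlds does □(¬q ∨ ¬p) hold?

6

a: successors {b}; ¬q ∨ ¬p there: b:F. ✗
b: successors {c, d, f}; ¬q ∨ ¬p there: c:T, d:T, f:T. ✓
c: no successors, so □(¬q ∨ ¬p) holds vacuously. ✓
d: successors {e}; ¬q ∨ ¬p there: e:F. ✗
e: successors {h}; ¬q ∨ ¬p there: h:T. ✓
f: no successors, so □(¬q ∨ ¬p) holds vacuously. ✓
g: no successors, so □(¬q ∨ ¬p) holds vacuously. ✓
h: no successors, so □(¬q ∨ ¬p) holds vacuously. ✓
Satisfying worlds: {b, c, e, f, g, h}.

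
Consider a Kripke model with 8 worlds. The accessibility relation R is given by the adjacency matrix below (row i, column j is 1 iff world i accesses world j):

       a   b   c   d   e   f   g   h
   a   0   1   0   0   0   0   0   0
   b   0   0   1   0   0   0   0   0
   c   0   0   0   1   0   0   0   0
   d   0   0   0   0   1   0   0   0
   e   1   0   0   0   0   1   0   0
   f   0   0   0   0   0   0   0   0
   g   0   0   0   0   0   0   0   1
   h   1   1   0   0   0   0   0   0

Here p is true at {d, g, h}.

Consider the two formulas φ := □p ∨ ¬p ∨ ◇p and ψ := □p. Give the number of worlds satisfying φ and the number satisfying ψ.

For □p ∨ ¬p ∨ ◇p:
a: □p ∨ ¬p is T, ◇p is F. ✓
b: □p ∨ ¬p is T, ◇p is F. ✓
c: □p ∨ ¬p is T, ◇p is T. ✓
d: □p ∨ ¬p is F, ◇p is F. ✗
e: □p ∨ ¬p is T, ◇p is F. ✓
f: □p ∨ ¬p is T, ◇p is F. ✓
g: □p ∨ ¬p is T, ◇p is T. ✓
h: □p ∨ ¬p is F, ◇p is F. ✗
— 6 worlds.
For □p:
a: successors {b}; p there: b:F. ✗
b: successors {c}; p there: c:F. ✗
c: successors {d}; p there: d:T. ✓
d: successors {e}; p there: e:F. ✗
e: successors {a, f}; p there: a:F, f:F. ✗
f: no successors, so □p holds vacuously. ✓
g: successors {h}; p there: h:T. ✓
h: successors {a, b}; p there: a:F, b:F. ✗
— 3 worlds.

6 and 3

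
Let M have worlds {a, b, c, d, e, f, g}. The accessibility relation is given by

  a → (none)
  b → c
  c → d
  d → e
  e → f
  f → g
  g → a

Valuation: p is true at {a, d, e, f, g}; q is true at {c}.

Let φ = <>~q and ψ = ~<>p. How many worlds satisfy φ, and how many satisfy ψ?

For <>~q:
a: no successors, so <>~q fails. ✗
b: successors {c}; ~q there: c:F. ✗
c: successors {d}; ~q there: d:T. ✓
d: successors {e}; ~q there: e:T. ✓
e: successors {f}; ~q there: f:T. ✓
f: successors {g}; ~q there: g:T. ✓
g: successors {a}; ~q there: a:T. ✓
— 5 worlds.
For ~<>p:
a: <>p is F. ✓
b: <>p is F. ✓
c: <>p is T. ✗
d: <>p is T. ✗
e: <>p is T. ✗
f: <>p is T. ✗
g: <>p is T. ✗
— 2 worlds.

5 and 2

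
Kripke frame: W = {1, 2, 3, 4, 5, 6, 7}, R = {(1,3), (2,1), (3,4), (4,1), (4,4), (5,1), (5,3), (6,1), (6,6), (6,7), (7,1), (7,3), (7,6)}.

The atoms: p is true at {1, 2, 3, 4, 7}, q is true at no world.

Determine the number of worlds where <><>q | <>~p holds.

2

1: <><>q is F, <>~p is F. ✗
2: <><>q is F, <>~p is F. ✗
3: <><>q is F, <>~p is F. ✗
4: <><>q is F, <>~p is F. ✗
5: <><>q is F, <>~p is F. ✗
6: <><>q is F, <>~p is T. ✓
7: <><>q is F, <>~p is T. ✓
Satisfying worlds: {6, 7}.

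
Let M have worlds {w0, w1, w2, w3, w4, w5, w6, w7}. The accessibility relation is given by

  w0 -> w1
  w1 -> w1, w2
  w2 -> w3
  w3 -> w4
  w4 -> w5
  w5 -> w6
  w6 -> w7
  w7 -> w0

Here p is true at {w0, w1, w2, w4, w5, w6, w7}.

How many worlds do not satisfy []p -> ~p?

6

w0: []p is T, ~p is F. ✗
w1: []p is T, ~p is F. ✗
w2: []p is F, ~p is F. ✓
w3: []p is T, ~p is T. ✓
w4: []p is T, ~p is F. ✗
w5: []p is T, ~p is F. ✗
w6: []p is T, ~p is F. ✗
w7: []p is T, ~p is F. ✗
Satisfying worlds: {w2, w3}.
So []p -> ~p fails at the other 6 worlds.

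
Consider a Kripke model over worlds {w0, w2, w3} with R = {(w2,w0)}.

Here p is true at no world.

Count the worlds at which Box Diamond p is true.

2

w0: no successors, so Box Diamond p holds vacuously. ✓
w2: successors {w0}; Diamond p there: w0:F. ✗
w3: no successors, so Box Diamond p holds vacuously. ✓
Satisfying worlds: {w0, w3}.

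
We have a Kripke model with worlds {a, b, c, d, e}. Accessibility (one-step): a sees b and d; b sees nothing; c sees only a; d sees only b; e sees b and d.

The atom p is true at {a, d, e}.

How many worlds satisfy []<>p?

2

a: successors {b, d}; <>p there: b:F, d:F. ✗
b: no successors, so []<>p holds vacuously. ✓
c: successors {a}; <>p there: a:T. ✓
d: successors {b}; <>p there: b:F. ✗
e: successors {b, d}; <>p there: b:F, d:F. ✗
Satisfying worlds: {b, c}.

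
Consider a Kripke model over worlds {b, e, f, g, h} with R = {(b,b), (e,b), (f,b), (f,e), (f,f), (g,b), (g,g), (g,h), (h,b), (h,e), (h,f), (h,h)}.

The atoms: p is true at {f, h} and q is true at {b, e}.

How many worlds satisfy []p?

b: successors {b}; p there: b:F. ✗
e: successors {b}; p there: b:F. ✗
f: successors {b, e, f}; p there: b:F, e:F, f:T. ✗
g: successors {b, g, h}; p there: b:F, g:F, h:T. ✗
h: successors {b, e, f, h}; p there: b:F, e:F, f:T, h:T. ✗
Satisfying worlds: ∅.

0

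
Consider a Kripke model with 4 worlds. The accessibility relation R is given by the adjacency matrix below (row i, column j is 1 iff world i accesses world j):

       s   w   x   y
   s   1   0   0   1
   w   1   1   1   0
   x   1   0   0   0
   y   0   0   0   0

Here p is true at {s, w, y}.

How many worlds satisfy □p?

s: successors {s, y}; p there: s:T, y:T. ✓
w: successors {s, w, x}; p there: s:T, w:T, x:F. ✗
x: successors {s}; p there: s:T. ✓
y: no successors, so □p holds vacuously. ✓
Satisfying worlds: {s, x, y}.

3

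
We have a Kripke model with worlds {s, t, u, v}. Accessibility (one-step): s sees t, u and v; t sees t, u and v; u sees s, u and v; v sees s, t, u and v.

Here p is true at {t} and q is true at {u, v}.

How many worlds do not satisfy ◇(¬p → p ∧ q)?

1

s: successors {t, u, v}; ¬p → p ∧ q there: t:T, u:F, v:F. ✓
t: successors {t, u, v}; ¬p → p ∧ q there: t:T, u:F, v:F. ✓
u: successors {s, u, v}; ¬p → p ∧ q there: s:F, u:F, v:F. ✗
v: successors {s, t, u, v}; ¬p → p ∧ q there: s:F, t:T, u:F, v:F. ✓
Satisfying worlds: {s, t, v}.
So ◇(¬p → p ∧ q) fails at the other 1 world.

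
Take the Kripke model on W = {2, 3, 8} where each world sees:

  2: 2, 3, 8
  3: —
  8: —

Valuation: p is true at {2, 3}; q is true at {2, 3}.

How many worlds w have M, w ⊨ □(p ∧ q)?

2: successors {2, 3, 8}; p ∧ q there: 2:T, 3:T, 8:F. ✗
3: no successors, so □(p ∧ q) holds vacuously. ✓
8: no successors, so □(p ∧ q) holds vacuously. ✓
Satisfying worlds: {3, 8}.

2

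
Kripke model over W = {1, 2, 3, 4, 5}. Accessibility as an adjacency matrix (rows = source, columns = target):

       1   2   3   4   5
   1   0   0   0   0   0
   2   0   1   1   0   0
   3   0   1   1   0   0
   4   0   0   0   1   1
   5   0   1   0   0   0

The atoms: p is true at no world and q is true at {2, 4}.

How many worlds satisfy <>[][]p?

1: no successors, so <>[][]p fails. ✗
2: successors {2, 3}; [][]p there: 2:F, 3:F. ✗
3: successors {2, 3}; [][]p there: 2:F, 3:F. ✗
4: successors {4, 5}; [][]p there: 4:F, 5:F. ✗
5: successors {2}; [][]p there: 2:F. ✗
Satisfying worlds: ∅.

0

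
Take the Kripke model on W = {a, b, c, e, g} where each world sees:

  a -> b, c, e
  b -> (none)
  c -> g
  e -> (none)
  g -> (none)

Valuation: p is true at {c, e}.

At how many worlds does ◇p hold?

a: successors {b, c, e}; p there: b:F, c:T, e:T. ✓
b: no successors, so ◇p fails. ✗
c: successors {g}; p there: g:F. ✗
e: no successors, so ◇p fails. ✗
g: no successors, so ◇p fails. ✗
Satisfying worlds: {a}.

1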